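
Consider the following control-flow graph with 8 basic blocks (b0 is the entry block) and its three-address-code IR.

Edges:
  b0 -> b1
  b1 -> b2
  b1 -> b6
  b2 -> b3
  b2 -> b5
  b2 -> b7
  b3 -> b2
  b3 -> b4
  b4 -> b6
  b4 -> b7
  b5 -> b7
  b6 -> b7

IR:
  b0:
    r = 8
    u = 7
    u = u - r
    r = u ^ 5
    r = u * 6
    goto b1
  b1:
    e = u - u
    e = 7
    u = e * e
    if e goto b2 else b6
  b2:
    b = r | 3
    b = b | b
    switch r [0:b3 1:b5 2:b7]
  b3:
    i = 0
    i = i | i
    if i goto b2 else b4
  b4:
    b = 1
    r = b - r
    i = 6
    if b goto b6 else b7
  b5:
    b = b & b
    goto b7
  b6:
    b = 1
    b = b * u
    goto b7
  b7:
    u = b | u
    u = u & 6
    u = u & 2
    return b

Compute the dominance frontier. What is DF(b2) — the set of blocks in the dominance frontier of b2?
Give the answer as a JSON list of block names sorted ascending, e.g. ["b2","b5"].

idom tree: b1←b0 b2←b1 b3←b2 b4←b3 b5←b2 b6←b1 b7←b1
Dom at joins:
  b2: preds {b1,b3}: {b0,b1} ∩ {b0,b1,b2,b3} = {b0,b1}; idom=b1
  b6: preds {b1,b4}: {b0,b1} ∩ {b0,b1,b2,b3,b4} = {b0,b1}; idom=b1
  b7: preds {b2,b4,b5,b6}: {b0,b1,b2} ∩ {b0,b1,b2,b3,b4} ∩ {b0,b1,b2,b5} ∩ {b0,b1,b6} = {b0,b1}; idom=b1

DF walk-up:
  join b2 pred b1: · stop@b1
  join b2 pred b3: b3→b2 stop@b1
  join b6 pred b1: · stop@b1
  join b6 pred b4: b4→b3→b2 stop@b1
  join b7 pred b2: b2 stop@b1
  join b7 pred b4: b4→b3→b2 stop@b1
  join b7 pred b5: b5→b2 stop@b1
  join b7 pred b6: b6 stop@b1
  b0 → ∅
  b1 → ∅
  b2 → {b2,b6,b7}
  b3 → {b2,b6,b7}
  b4 → {b6,b7}
  b5 → {b7}
  b6 → {b7}
  b7 → ∅

DF(b2) = ["b2", "b6", "b7"]

Answer: ["b2", "b6", "b7"]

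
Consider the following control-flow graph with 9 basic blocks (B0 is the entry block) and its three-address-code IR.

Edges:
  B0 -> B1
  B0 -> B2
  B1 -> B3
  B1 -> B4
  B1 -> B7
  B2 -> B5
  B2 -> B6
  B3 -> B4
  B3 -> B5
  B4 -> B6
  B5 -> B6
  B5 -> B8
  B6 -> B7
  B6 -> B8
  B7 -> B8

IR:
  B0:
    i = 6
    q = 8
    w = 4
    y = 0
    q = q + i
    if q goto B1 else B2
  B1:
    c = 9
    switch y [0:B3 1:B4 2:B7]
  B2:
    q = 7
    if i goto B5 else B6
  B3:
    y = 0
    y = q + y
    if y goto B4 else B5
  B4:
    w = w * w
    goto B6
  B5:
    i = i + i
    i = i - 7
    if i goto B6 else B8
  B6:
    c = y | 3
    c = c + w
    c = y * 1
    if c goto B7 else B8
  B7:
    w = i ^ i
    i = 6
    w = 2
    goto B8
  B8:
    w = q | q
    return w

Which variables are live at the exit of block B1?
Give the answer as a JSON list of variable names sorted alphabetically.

Block summaries:
  B0 def {i,q,w,y} use ∅
  B1 def {c} use {y}
  B2 def {q} use {i}
  B3 def {y} use {q}
  B4 def {w} use {w}
  B5 def {i} use {i}
  B6 def {c} use {w,y}
  B7 def {i,w} use {i}
  B8 def {w} use {q}

Live sets:
  live B0: ∅→{i,q,w,y}
  live B1: {i,q,w,y}→{i,q,w,y}
  live B2: {i,w,y}→{i,q,w,y}
  live B3: {i,q,w}→{i,q,w,y}
  live B4: {i,q,w,y}→{i,q,w,y}
  live B5: {i,q,w,y}→{i,q,w,y}
  live B6: {i,q,w,y}→{i,q}
  live B7: {i,q}→{q}
  live B8: {q}→∅

live-out(B1) = ["i", "q", "w", "y"]

Answer: ["i", "q", "w", "y"]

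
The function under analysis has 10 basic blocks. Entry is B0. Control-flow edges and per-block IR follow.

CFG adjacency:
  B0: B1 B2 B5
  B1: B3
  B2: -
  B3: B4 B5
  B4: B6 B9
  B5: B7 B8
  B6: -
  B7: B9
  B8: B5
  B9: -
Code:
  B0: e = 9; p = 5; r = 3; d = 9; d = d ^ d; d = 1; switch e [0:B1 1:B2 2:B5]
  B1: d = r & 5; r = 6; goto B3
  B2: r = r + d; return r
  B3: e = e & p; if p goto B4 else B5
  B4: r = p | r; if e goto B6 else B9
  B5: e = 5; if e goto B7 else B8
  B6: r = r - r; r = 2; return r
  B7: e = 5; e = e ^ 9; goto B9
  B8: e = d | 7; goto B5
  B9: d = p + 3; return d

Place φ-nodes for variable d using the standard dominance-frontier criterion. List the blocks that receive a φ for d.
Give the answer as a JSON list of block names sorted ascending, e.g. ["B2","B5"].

idom tree: B1←B0 B2←B0 B3←B1 B4←B3 B5←B0 B6←B4 B7←B5 B8←B5 B9←B0
Dom∩ at merges:
  B5: preds {B0,B3,B8}: {B0} ∩ {B0,B1,B3} ∩ {B0,B5,B8} = {B0}; idom=B0
  B9: preds {B4,B7}: {B0,B1,B3,B4} ∩ {B0,B5,B7} = {B0}; idom=B0

DF derivation:
  B5←B0: walk · to B0
  B5←B3: walk B3→B1 to B0
  B5←B8: walk B8→B5 to B0
  B9←B4: walk B4→B3→B1 to B0
  B9←B7: walk B7→B5 to B0
  DF(B0)=∅
  DF(B1)={B5,B9}
  DF(B2)=∅
  DF(B3)={B5,B9}
  DF(B4)={B9}
  DF(B5)={B5,B9}
  DF(B6)=∅
  DF(B7)={B9}
  DF(B8)={B5}
  DF(B9)=∅

φ for d: defs {B0,B1,B9}
  DF⁺ = {B5,B9}

Answer: ["B5", "B9"]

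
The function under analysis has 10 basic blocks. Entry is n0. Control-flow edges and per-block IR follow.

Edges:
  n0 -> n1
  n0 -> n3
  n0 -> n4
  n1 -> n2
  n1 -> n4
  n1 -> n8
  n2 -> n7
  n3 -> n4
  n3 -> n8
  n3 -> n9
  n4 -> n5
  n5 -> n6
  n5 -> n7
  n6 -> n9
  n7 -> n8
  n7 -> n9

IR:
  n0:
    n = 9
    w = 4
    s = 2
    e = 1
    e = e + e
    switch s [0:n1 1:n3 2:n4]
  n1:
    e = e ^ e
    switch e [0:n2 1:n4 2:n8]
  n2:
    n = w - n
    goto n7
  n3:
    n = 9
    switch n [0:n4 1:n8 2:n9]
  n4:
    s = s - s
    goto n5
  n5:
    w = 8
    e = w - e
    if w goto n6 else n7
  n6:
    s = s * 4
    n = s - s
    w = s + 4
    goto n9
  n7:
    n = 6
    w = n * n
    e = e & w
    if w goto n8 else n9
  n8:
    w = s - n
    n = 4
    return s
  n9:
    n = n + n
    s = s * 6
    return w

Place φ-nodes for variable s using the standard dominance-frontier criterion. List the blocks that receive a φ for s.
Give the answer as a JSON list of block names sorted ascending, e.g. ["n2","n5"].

Answer: ["n7", "n8", "n9"]

Analysis:
idom tree: n1←n0 n2←n1 n3←n0 n4←n0 n5←n4 n6←n5 n7←n0 n8←n0 n9←n0
Dom at joins:
  n4: preds {n0,n1,n3}: {n0} ∩ {n0,n1} ∩ {n0,n3} = {n0}; idom=n0
  n7: preds {n2,n5}: {n0,n1,n2} ∩ {n0,n4,n5} = {n0}; idom=n0
  n8: preds {n1,n3,n7}: {n0,n1} ∩ {n0,n3} ∩ {n0,n7} = {n0}; idom=n0
  n9: preds {n3,n6,n7}: {n0,n3} ∩ {n0,n4,n5,n6} ∩ {n0,n7} = {n0}; idom=n0

DF walk-up:
  n4←n0: walk · to n0
  n4←n1: walk n1 to n0
  n4←n3: walk n3 to n0
  n7←n2: walk n2→n1 to n0
  n7←n5: walk n5→n4 to n0
  n8←n1: walk n1 to n0
  n8←n3: walk n3 to n0
  n8←n7: walk n7 to n0
  n9←n3: walk n3 to n0
  n9←n6: walk n6→n5→n4 to n0
  n9←n7: walk n7 to n0
  DF(n0)=∅
  DF(n1)={n4,n7,n8}
  DF(n2)={n7}
  DF(n3)={n4,n8,n9}
  DF(n4)={n7,n9}
  DF(n5)={n7,n9}
  DF(n6)={n9}
  DF(n7)={n8,n9}
  DF(n8)=∅
  DF(n9)=∅

φ for s: defs {n0,n4,n6,n9}
  DF⁺ = {n7,n8,n9}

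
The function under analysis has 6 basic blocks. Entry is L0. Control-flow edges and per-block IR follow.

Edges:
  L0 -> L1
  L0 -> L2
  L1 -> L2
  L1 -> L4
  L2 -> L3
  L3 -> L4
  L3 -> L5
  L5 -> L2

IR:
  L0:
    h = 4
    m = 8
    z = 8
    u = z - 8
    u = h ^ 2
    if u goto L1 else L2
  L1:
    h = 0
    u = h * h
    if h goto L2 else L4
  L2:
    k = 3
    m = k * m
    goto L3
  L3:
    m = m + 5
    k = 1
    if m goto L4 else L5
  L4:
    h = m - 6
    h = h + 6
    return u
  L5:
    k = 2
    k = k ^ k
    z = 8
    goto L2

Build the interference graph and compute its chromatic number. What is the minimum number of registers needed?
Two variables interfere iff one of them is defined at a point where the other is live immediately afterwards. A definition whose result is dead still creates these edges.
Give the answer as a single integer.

Answer: 4

Derivation:
def/use:
  L0: {h,m,u,z} / ∅
  L1: {h,u} / ∅
  L2: {k,m} / {m}
  L3: {k,m} / {m}
  L4: {h} / {m,u}
  L5: {k,z} / ∅

Backward fixpoint:
  L0 li=∅ lo={m,u}
  L1 li={m} lo={m,u}
  L2 li={m,u} lo={m,u}
  L3 li={m,u} lo={m,u}
  L4 li={m,u} lo=∅
  L5 li={m,u} lo={m,u}

Interference:
  h: {m,u,z}
  k: {m,u}
  m: {h,k,u,z}
  u: {h,k,m,z}
  z: {h,m,u}

Colouring:
  clique {h,m,u,z} ⇒ need ≥ 4
  assign h→c2 k→c2 m→c0 u→c1 z→c3 — no edge inside a register ⇒ χ ≤ 4
  χ = 4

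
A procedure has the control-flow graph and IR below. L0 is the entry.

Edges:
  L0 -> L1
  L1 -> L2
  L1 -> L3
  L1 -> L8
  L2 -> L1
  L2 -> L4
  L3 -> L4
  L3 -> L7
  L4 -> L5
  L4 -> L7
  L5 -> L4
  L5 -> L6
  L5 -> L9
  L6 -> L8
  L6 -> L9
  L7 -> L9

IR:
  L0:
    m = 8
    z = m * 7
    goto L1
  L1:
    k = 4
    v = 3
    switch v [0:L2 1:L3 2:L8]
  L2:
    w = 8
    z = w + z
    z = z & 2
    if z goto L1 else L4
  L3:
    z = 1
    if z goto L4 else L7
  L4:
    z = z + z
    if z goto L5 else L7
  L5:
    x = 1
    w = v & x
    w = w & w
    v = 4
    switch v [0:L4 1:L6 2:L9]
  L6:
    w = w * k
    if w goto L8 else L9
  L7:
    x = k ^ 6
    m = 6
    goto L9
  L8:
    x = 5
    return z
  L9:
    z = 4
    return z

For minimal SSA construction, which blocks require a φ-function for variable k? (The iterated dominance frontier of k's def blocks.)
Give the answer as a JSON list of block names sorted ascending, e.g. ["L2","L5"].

idom tree: L1←L0 L2←L1 L3←L1 L4←L1 L5←L4 L6←L5 L7←L1 L8←L1 L9←L1
Dom at joins:
  L1: preds {L0,L2}: {L0} ∩ {L0,L1,L2} = {L0}; idom=L0
  L4: preds {L2,L3,L5}: {L0,L1,L2} ∩ {L0,L1,L3} ∩ {L0,L1,L4,L5} = {L0,L1}; idom=L1
  L7: preds {L3,L4}: {L0,L1,L3} ∩ {L0,L1,L4} = {L0,L1}; idom=L1
  L8: preds {L1,L6}: {L0,L1} ∩ {L0,L1,L4,L5,L6} = {L0,L1}; idom=L1
  L9: preds {L5,L6,L7}: {L0,L1,L4,L5} ∩ {L0,L1,L4,L5,L6} ∩ {L0,L1,L7} = {L0,L1}; idom=L1

DF derivation:
  join L1 pred L0: · stop@L0
  join L1 pred L2: L2→L1 stop@L0
  join L4 pred L2: L2 stop@L1
  join L4 pred L3: L3 stop@L1
  join L4 pred L5: L5→L4 stop@L1
  join L7 pred L3: L3 stop@L1
  join L7 pred L4: L4 stop@L1
  join L8 pred L1: · stop@L1
  join L8 pred L6: L6→L5→L4 stop@L1
  join L9 pred L5: L5→L4 stop@L1
  join L9 pred L6: L6→L5→L4 stop@L1
  join L9 pred L7: L7 stop@L1
  L0: DF=∅
  L1: DF={L1}
  L2: DF={L1,L4}
  L3: DF={L4,L7}
  L4: DF={L4,L7,L8,L9}
  L5: DF={L4,L8,L9}
  L6: DF={L8,L9}
  L7: DF={L9}
  L8: DF=∅
  L9: DF=∅

φ for k: defs {L1}
  DF⁺ = {L1}

Answer: ["L1"]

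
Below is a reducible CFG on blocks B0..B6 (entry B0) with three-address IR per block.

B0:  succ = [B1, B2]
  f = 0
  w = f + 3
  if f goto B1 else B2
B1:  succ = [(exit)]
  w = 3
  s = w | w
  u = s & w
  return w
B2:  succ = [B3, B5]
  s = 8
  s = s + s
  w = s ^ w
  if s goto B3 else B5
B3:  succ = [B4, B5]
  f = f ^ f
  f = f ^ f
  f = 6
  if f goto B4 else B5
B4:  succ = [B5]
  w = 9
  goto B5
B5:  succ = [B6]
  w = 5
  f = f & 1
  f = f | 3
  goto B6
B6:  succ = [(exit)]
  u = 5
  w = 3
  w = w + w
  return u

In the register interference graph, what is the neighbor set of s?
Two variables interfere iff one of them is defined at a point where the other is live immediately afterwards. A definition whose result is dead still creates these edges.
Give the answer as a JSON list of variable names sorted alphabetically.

Answer: ["f", "w"]

Analysis:
Per-block:
  B0: def={f,w} ue=∅
  B1: def={s,u,w} ue=∅
  B2: def={s,w} ue={w}
  B3: def={f} ue={f}
  B4: def={w} ue=∅
  B5: def={f,w} ue={f}
  B6: def={u,w} ue=∅

Liveness:
  B0 li=∅ lo={f,w}
  B1 li=∅ lo=∅
  B2 li={f,w} lo={f}
  B3 li={f} lo={f}
  B4 li={f} lo={f}
  B5 li={f} lo=∅
  B6 li=∅ lo=∅

Conflict graph:
  f↔{s,w}
  s↔{f,w}
  u↔{w}
  w↔{f,s,u}

N(s) = ["f", "w"]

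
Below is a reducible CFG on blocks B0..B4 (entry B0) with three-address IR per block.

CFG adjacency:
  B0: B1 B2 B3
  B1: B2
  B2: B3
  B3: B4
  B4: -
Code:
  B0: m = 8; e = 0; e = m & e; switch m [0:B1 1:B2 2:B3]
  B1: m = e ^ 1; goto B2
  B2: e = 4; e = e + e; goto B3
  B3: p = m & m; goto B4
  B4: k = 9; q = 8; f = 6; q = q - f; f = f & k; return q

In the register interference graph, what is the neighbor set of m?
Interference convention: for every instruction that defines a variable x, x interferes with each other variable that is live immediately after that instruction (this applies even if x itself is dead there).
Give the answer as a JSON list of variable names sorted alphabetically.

Answer: ["e"]

Analysis:
def/use:
  B0: {e,m} / ∅
  B1: {m} / {e}
  B2: {e} / ∅
  B3: {p} / {m}
  B4: {f,k,q} / ∅

Liveness:
  live B0: ∅→{e,m}
  live B1: {e}→{m}
  live B2: {m}→{m}
  live B3: {m}→∅
  live B4: ∅→∅

Conflict graph:
  e: {m}
  f: {k,q}
  k: {f,q}
  m: {e}
  p: ∅
  q: {f,k}

N(m) = ["e"]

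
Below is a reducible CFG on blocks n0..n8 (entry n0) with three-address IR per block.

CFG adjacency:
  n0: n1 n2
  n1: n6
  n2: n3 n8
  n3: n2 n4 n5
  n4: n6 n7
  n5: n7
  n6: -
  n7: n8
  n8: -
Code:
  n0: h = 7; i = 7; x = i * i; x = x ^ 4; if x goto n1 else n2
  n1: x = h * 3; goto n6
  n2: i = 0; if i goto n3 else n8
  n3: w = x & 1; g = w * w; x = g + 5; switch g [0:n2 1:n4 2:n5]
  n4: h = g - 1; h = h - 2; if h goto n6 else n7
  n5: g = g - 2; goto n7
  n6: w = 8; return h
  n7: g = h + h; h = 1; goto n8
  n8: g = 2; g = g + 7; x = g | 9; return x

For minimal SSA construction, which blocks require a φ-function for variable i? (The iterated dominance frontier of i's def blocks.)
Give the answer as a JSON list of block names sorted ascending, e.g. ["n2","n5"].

idom tree: n1←n0 n2←n0 n3←n2 n4←n3 n5←n3 n6←n0 n7←n3 n8←n2
Dom at joins:
  n2: preds {n0,n3}: {n0} ∩ {n0,n2,n3} = {n0}; idom=n0
  n6: preds {n1,n4}: {n0,n1} ∩ {n0,n2,n3,n4} = {n0}; idom=n0
  n7: preds {n4,n5}: {n0,n2,n3,n4} ∩ {n0,n2,n3,n5} = {n0,n2,n3}; idom=n3
  n8: preds {n2,n7}: {n0,n2} ∩ {n0,n2,n3,n7} = {n0,n2}; idom=n2

DF derivation:
  join n2 pred n0: · stop@n0
  join n2 pred n3: n3→n2 stop@n0
  join n6 pred n1: n1 stop@n0
  join n6 pred n4: n4→n3→n2 stop@n0
  join n7 pred n4: n4 stop@n3
  join n7 pred n5: n5 stop@n3
  join n8 pred n2: · stop@n2
  join n8 pred n7: n7→n3 stop@n2
  DF(n0)=∅
  DF(n1)={n6}
  DF(n2)={n2,n6}
  DF(n3)={n2,n6,n8}
  DF(n4)={n6,n7}
  DF(n5)={n7}
  DF(n6)=∅
  DF(n7)={n8}
  DF(n8)=∅

φ for i: defs {n0,n2}
  DF⁺ = {n2,n6}

Answer: ["n2", "n6"]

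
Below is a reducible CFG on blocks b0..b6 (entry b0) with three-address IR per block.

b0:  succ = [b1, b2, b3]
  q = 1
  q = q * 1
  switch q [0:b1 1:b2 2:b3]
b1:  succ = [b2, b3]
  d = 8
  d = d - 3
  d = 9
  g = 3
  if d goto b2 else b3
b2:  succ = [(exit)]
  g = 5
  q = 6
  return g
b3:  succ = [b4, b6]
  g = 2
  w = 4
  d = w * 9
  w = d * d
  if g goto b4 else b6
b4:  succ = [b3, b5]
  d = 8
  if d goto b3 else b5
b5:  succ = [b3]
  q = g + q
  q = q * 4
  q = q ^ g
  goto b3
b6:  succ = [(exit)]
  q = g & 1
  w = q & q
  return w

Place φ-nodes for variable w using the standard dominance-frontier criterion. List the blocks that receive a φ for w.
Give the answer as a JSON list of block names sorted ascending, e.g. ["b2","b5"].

Answer: ["b3"]

Analysis:
idom tree: b1←b0 b2←b0 b3←b0 b4←b3 b5←b4 b6←b3
Dom at joins:
  b2: preds {b0,b1}: {b0} ∩ {b0,b1} = {b0}; idom=b0
  b3: preds {b0,b1,b4,b5}: {b0} ∩ {b0,b1} ∩ {b0,b3,b4} ∩ {b0,b3,b4,b5} = {b0}; idom=b0

DF derivation:
  b2←b0: walk · to b0
  b2←b1: walk b1 to b0
  b3←b0: walk · to b0
  b3←b1: walk b1 to b0
  b3←b4: walk b4→b3 to b0
  b3←b5: walk b5→b4→b3 to b0
  b0 → ∅
  b1 → {b2,b3}
  b2 → ∅
  b3 → {b3}
  b4 → {b3}
  b5 → {b3}
  b6 → ∅

φ for w: defs {b3,b6}
  DF⁺ = {b3}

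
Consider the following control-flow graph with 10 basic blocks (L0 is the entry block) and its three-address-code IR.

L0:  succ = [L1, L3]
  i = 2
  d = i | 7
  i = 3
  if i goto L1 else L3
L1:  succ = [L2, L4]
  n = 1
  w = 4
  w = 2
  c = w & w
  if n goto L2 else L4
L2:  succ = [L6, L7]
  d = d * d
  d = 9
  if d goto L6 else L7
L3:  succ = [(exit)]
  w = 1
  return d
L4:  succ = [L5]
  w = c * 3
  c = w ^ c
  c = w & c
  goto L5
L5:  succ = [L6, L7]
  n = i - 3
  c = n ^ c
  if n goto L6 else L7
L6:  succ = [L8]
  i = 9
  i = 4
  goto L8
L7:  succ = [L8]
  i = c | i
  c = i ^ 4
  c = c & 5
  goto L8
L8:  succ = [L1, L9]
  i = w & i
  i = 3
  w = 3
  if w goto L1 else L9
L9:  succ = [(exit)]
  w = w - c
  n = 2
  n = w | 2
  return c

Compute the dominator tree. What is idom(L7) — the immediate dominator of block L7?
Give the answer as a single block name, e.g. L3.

idom tree: L1←L0 L2←L1 L3←L0 L4←L1 L5←L4 L6←L1 L7←L1 L8←L1 L9←L8
Join-block Dom:
  L1: preds {L0,L8}: {L0} ∩ {L0,L1,L8} = {L0}; idom=L0
  L6: preds {L2,L5}: {L0,L1,L2} ∩ {L0,L1,L4,L5} = {L0,L1}; idom=L1
  L7: preds {L2,L5}: {L0,L1,L2} ∩ {L0,L1,L4,L5} = {L0,L1}; idom=L1
  L8: preds {L6,L7}: {L0,L1,L6} ∩ {L0,L1,L7} = {L0,L1}; idom=L1

idom(L7) = L1

Answer: L1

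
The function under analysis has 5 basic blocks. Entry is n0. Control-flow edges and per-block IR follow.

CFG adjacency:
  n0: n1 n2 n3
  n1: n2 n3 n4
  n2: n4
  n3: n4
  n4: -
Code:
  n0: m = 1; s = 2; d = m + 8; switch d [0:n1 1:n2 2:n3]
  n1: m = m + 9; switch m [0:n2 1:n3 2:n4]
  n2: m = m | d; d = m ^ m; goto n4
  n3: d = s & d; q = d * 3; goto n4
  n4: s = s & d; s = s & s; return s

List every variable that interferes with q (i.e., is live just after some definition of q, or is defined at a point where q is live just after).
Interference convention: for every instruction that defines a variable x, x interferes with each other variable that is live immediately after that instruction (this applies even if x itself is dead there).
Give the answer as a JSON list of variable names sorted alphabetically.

Per-block:
  n0: {d,m,s} / ∅
  n1: {m} / {m}
  n2: {d,m} / {d,m}
  n3: {d,q} / {d,s}
  n4: {s} / {d,s}

Liveness:
  n0 li=∅ lo={d,m,s}
  n1 li={d,m,s} lo={d,m,s}
  n2 li={d,m,s} lo={d,s}
  n3 li={d,s} lo={d,s}
  n4 li={d,s} lo=∅

Conflict graph:
  d: {m,q,s}
  m: {d,s}
  q: {d,s}
  s: {d,m,q}

N(q) = ["d", "s"]

Answer: ["d", "s"]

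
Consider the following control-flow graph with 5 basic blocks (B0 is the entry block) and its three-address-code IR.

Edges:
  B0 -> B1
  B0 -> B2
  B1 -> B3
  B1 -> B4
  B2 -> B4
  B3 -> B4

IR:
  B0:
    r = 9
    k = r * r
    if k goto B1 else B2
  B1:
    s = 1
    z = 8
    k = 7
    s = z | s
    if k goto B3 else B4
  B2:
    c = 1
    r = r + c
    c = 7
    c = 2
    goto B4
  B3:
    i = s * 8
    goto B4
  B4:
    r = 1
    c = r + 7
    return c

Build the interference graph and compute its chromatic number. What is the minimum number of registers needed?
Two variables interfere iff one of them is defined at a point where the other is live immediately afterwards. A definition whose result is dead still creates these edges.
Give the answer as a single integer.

Per-block:
  B0: {k,r} / ∅
  B1: {k,s,z} / ∅
  B2: {c,r} / {r}
  B3: {i} / {s}
  B4: {c,r} / ∅

Liveness:
  B0: in=∅ out={r}
  B1: in=∅ out={s}
  B2: in={r} out=∅
  B3: in={s} out=∅
  B4: in=∅ out=∅

Interference:
  c: {r}
  i: ∅
  k: {r,s,z}
  r: {c,k}
  s: {k,z}
  z: {k,s}

Chromatic number:
  lower bound: {k,s,z} mutually conflict ⇒ χ ≥ 3
  assign c→R0 i→R0 k→R0 r→R1 s→R1 z→R2 — no edge inside a register ⇒ χ ≤ 3
  χ = 3

Answer: 3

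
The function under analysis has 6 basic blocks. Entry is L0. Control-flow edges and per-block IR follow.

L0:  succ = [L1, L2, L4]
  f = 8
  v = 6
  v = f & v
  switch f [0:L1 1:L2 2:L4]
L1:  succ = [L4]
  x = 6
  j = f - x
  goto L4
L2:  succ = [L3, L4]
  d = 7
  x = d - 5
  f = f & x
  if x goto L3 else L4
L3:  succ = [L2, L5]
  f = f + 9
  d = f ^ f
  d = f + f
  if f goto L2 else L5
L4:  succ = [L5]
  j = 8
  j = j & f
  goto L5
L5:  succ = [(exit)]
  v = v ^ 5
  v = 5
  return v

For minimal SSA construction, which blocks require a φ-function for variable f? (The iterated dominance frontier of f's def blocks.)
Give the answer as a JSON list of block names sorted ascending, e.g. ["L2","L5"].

idom tree: L1←L0 L2←L0 L3←L2 L4←L0 L5←L0
Dom at joins:
  L2: preds {L0,L3}: {L0} ∩ {L0,L2,L3} = {L0}; idom=L0
  L4: preds {L0,L1,L2}: {L0} ∩ {L0,L1} ∩ {L0,L2} = {L0}; idom=L0
  L5: preds {L3,L4}: {L0,L2,L3} ∩ {L0,L4} = {L0}; idom=L0

Frontier:
  L2←L0: walk · to L0
  L2←L3: walk L3→L2 to L0
  L4←L0: walk · to L0
  L4←L1: walk L1 to L0
  L4←L2: walk L2 to L0
  L5←L3: walk L3→L2 to L0
  L5←L4: walk L4 to L0
  L0 → ∅
  L1 → {L4}
  L2 → {L2,L4,L5}
  L3 → {L2,L5}
  L4 → {L5}
  L5 → ∅

φ for f: defs {L0,L2,L3}
  DF⁺ = {L2,L4,L5}

Answer: ["L2", "L4", "L5"]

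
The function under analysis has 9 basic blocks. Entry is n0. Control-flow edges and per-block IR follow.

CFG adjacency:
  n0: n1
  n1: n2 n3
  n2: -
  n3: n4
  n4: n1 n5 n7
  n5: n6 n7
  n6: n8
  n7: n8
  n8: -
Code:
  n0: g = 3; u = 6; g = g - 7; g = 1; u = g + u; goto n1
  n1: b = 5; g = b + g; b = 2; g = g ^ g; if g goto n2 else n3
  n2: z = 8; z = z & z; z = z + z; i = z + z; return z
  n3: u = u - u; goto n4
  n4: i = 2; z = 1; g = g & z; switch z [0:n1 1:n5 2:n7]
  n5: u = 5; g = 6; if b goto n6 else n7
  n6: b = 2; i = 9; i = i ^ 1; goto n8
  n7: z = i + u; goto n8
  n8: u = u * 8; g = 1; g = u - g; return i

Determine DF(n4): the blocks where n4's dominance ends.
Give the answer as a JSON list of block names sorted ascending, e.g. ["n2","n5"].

Answer: ["n1"]

Derivation:
idom tree: n1←n0 n2←n1 n3←n1 n4←n3 n5←n4 n6←n5 n7←n4 n8←n4
Join-block Dom:
  n1: preds {n0,n4}: {n0} ∩ {n0,n1,n3,n4} = {n0}; idom=n0
  n7: preds {n4,n5}: {n0,n1,n3,n4} ∩ {n0,n1,n3,n4,n5} = {n0,n1,n3,n4}; idom=n4
  n8: preds {n6,n7}: {n0,n1,n3,n4,n5,n6} ∩ {n0,n1,n3,n4,n7} = {n0,n1,n3,n4}; idom=n4

DF derivation:
  join n1 pred n0: · stop@n0
  join n1 pred n4: n4→n3→n1 stop@n0
  join n7 pred n4: · stop@n4
  join n7 pred n5: n5 stop@n4
  join n8 pred n6: n6→n5 stop@n4
  join n8 pred n7: n7 stop@n4
  DF(n0)=∅
  DF(n1)={n1}
  DF(n2)=∅
  DF(n3)={n1}
  DF(n4)={n1}
  DF(n5)={n7,n8}
  DF(n6)={n8}
  DF(n7)={n8}
  DF(n8)=∅

DF(n4) = ["n1"]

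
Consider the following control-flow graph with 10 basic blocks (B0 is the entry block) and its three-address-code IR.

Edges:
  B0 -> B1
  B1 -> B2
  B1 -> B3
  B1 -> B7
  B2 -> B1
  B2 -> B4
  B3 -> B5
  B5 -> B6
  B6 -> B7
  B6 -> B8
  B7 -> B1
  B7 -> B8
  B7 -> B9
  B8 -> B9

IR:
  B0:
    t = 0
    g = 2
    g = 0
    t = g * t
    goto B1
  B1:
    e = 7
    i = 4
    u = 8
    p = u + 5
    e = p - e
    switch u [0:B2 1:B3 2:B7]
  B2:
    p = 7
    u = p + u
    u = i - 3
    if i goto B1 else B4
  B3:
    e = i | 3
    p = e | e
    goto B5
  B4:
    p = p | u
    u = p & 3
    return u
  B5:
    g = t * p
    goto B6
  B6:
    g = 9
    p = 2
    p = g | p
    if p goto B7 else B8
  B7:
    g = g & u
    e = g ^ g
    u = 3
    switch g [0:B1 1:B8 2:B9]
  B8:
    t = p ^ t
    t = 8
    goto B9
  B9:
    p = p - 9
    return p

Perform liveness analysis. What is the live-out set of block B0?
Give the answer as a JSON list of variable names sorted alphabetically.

def/use:
  B0 def {g,t} use ∅
  B1 def {e,i,p,u} use ∅
  B2 def {p,u} use {i,u}
  B3 def {e,p} use {i}
  B4 def {p,u} use {p,u}
  B5 def {g} use {p,t}
  B6 def {g,p} use ∅
  B7 def {e,g,u} use {g,u}
  B8 def {t} use {p,t}
  B9 def {p} use {p}

Live sets:
  B0: in=∅ out={g,t}
  B1: in={g,t} out={g,i,p,t,u}
  B2: in={g,i,t,u} out={g,p,t,u}
  B3: in={i,t,u} out={p,t,u}
  B4: in={p,u} out=∅
  B5: in={p,t,u} out={t,u}
  B6: in={t,u} out={g,p,t,u}
  B7: in={g,p,t,u} out={g,p,t}
  B8: in={p,t} out={p}
  B9: in={p} out=∅

live-out(B0) = ["g", "t"]

Answer: ["g", "t"]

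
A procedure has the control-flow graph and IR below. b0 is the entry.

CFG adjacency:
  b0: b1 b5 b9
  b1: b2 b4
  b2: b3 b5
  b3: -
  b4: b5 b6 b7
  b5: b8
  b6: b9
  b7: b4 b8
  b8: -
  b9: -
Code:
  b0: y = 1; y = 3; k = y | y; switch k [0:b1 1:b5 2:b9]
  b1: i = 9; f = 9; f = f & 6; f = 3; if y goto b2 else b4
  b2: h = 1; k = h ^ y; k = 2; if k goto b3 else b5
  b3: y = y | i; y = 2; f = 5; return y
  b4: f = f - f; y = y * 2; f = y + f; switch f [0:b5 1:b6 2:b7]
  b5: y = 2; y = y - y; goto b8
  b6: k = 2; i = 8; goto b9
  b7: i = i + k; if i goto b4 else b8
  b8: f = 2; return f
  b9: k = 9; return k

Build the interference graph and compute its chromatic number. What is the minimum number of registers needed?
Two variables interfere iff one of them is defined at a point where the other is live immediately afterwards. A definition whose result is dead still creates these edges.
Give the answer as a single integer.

Block summaries:
  b0: {k,y} / ∅
  b1: {f,i} / {y}
  b2: {h,k} / {y}
  b3: {f,y} / {i,y}
  b4: {f,y} / {f,y}
  b5: {y} / ∅
  b6: {i,k} / ∅
  b7: {i} / {i,k}
  b8: {f} / ∅
  b9: {k} / ∅

Liveness:
  b0: in=∅ out={k,y}
  b1: in={k,y} out={f,i,k,y}
  b2: in={i,y} out={i,y}
  b3: in={i,y} out=∅
  b4: in={f,i,k,y} out={f,i,k,y}
  b5: in=∅ out=∅
  b6: in=∅ out=∅
  b7: in={f,i,k,y} out={f,i,k,y}
  b8: in=∅ out=∅
  b9: in=∅ out=∅

Interfere edges:
  f↔{i,k,y}
  h↔{i,y}
  i↔{f,h,k,y}
  k↔{f,i,y}
  y↔{f,h,i,k}

Registers:
  {f,i,k,y} pairwise interfere (4-clique) ⇒ χ ≥ 4
  4-colouring: r0={i}  r1={y}  r2={f,h}  r3={k}
  χ = 4

Answer: 4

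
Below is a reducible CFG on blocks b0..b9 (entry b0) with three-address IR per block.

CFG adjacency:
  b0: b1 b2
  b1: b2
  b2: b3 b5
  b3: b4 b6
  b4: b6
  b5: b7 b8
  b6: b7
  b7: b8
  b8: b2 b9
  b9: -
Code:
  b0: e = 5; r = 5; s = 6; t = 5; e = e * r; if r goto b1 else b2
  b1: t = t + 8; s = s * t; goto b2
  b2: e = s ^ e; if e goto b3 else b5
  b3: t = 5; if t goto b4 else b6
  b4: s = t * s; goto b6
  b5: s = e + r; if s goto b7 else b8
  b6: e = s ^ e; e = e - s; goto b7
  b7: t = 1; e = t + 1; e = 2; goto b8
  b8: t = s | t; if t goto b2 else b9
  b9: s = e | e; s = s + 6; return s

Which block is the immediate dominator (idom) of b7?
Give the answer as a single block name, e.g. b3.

Answer: b2

Derivation:
idom tree: b1←b0 b2←b0 b3←b2 b4←b3 b5←b2 b6←b3 b7←b2 b8←b2 b9←b8
Dom at joins:
  b2: preds {b0,b1,b8}: {b0} ∩ {b0,b1} ∩ {b0,b2,b8} = {b0}; idom=b0
  b6: preds {b3,b4}: {b0,b2,b3} ∩ {b0,b2,b3,b4} = {b0,b2,b3}; idom=b3
  b7: preds {b5,b6}: {b0,b2,b5} ∩ {b0,b2,b3,b6} = {b0,b2}; idom=b2
  b8: preds {b5,b7}: {b0,b2,b5} ∩ {b0,b2,b7} = {b0,b2}; idom=b2

idom(b7) = b2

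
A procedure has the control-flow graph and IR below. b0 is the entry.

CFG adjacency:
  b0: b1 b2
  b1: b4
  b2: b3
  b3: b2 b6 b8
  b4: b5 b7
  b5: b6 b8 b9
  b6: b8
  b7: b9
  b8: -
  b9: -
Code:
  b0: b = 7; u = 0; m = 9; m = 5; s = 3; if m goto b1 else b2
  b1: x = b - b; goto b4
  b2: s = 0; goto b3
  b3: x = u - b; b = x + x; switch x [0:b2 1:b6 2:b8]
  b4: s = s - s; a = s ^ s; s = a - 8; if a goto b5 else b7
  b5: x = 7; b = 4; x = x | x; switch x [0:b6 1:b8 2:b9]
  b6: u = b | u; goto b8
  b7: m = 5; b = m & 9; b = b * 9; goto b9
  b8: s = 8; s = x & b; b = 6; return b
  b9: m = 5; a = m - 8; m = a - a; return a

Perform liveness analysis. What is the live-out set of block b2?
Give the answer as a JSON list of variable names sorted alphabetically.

def/use:
  b0: {b,m,s,u} / ∅
  b1: {x} / {b}
  b2: {s} / ∅
  b3: {b,x} / {b,u}
  b4: {a,s} / {s}
  b5: {b,x} / ∅
  b6: {u} / {b,u}
  b7: {b,m} / ∅
  b8: {b,s} / {b,x}
  b9: {a,m} / ∅

Live sets:
  b0: in=∅ out={b,s,u}
  b1: in={b,s,u} out={s,u}
  b2: in={b,u} out={b,u}
  b3: in={b,u} out={b,u,x}
  b4: in={s,u} out={u}
  b5: in={u} out={b,u,x}
  b6: in={b,u,x} out={b,x}
  b7: in=∅ out=∅
  b8: in={b,x} out=∅
  b9: in=∅ out=∅

live-out(b2) = ["b", "u"]

Answer: ["b", "u"]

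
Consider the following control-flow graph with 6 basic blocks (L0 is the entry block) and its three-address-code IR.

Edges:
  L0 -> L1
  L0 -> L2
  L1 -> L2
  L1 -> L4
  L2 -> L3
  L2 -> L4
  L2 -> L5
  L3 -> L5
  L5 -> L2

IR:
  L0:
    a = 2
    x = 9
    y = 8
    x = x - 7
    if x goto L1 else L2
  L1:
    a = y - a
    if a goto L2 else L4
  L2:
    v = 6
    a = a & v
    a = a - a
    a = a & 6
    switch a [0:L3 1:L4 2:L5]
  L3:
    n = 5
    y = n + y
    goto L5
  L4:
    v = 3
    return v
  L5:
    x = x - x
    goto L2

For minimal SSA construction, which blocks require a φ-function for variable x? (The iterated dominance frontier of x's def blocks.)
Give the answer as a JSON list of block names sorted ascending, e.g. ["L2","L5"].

idom tree: L1←L0 L2←L0 L3←L2 L4←L0 L5←L2
Dom at joins:
  L2: preds {L0,L1,L5}: {L0} ∩ {L0,L1} ∩ {L0,L2,L5} = {L0}; idom=L0
  L4: preds {L1,L2}: {L0,L1} ∩ {L0,L2} = {L0}; idom=L0
  L5: preds {L2,L3}: {L0,L2} ∩ {L0,L2,L3} = {L0,L2}; idom=L2

DF derivation:
  L2←L0: walk · to L0
  L2←L1: walk L1 to L0
  L2←L5: walk L5→L2 to L0
  L4←L1: walk L1 to L0
  L4←L2: walk L2 to L0
  L5←L2: walk · to L2
  L5←L3: walk L3 to L2
  DF(L0)=∅
  DF(L1)={L2,L4}
  DF(L2)={L2,L4}
  DF(L3)={L5}
  DF(L4)=∅
  DF(L5)={L2}

φ for x: defs {L0,L5}
  DF⁺ = {L2,L4}

Answer: ["L2", "L4"]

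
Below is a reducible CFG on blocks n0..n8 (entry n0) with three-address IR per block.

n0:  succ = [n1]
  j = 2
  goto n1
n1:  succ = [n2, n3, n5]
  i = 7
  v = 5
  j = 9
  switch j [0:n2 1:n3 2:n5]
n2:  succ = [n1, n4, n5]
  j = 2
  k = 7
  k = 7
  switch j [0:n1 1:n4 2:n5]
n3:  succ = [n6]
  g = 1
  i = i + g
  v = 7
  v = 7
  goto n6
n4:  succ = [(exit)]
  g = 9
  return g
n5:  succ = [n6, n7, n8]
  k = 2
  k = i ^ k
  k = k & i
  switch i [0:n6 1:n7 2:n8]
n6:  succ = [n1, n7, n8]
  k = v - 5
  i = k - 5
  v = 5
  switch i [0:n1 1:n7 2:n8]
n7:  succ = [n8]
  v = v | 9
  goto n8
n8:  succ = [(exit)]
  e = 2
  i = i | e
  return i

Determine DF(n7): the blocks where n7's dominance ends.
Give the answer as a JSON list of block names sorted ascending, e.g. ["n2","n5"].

Answer: ["n8"]

Derivation:
idom tree: n1←n0 n2←n1 n3←n1 n4←n2 n5←n1 n6←n1 n7←n1 n8←n1
Join-block Dom:
  n1: preds {n0,n2,n6}: {n0} ∩ {n0,n1,n2} ∩ {n0,n1,n6} = {n0}; idom=n0
  n5: preds {n1,n2}: {n0,n1} ∩ {n0,n1,n2} = {n0,n1}; idom=n1
  n6: preds {n3,n5}: {n0,n1,n3} ∩ {n0,n1,n5} = {n0,n1}; idom=n1
  n7: preds {n5,n6}: {n0,n1,n5} ∩ {n0,n1,n6} = {n0,n1}; idom=n1
  n8: preds {n5,n6,n7}: {n0,n1,n5} ∩ {n0,n1,n6} ∩ {n0,n1,n7} = {n0,n1}; idom=n1

DF derivation:
  n1←n0: walk · to n0
  n1←n2: walk n2→n1 to n0
  n1←n6: walk n6→n1 to n0
  n5←n1: walk · to n1
  n5←n2: walk n2 to n1
  n6←n3: walk n3 to n1
  n6←n5: walk n5 to n1
  n7←n5: walk n5 to n1
  n7←n6: walk n6 to n1
  n8←n5: walk n5 to n1
  n8←n6: walk n6 to n1
  n8←n7: walk n7 to n1
  n0: DF=∅
  n1: DF={n1}
  n2: DF={n1,n5}
  n3: DF={n6}
  n4: DF=∅
  n5: DF={n6,n7,n8}
  n6: DF={n1,n7,n8}
  n7: DF={n8}
  n8: DF=∅

DF(n7) = ["n8"]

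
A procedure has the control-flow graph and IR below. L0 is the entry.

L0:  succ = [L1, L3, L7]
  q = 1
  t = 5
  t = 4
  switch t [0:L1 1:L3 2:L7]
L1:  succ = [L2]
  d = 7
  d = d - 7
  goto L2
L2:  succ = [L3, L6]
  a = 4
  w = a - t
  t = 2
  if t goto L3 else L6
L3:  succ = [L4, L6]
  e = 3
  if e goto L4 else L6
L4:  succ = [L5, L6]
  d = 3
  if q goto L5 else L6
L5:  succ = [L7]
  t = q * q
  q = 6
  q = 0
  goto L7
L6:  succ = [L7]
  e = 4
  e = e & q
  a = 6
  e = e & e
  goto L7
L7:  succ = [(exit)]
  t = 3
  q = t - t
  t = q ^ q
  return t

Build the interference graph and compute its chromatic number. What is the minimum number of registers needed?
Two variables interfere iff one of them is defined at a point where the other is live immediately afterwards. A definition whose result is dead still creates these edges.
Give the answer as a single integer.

Per-block:
  L0 def {q,t} use ∅
  L1 def {d} use ∅
  L2 def {a,t,w} use {t}
  L3 def {e} use ∅
  L4 def {d} use {q}
  L5 def {q,t} use {q}
  L6 def {a,e} use {q}
  L7 def {q,t} use ∅

Backward fixpoint:
  L0 li=∅ lo={q,t}
  L1 li={q,t} lo={q,t}
  L2 li={q,t} lo={q}
  L3 li={q} lo={q}
  L4 li={q} lo={q}
  L5 li={q} lo=∅
  L6 li={q} lo=∅
  L7 li=∅ lo=∅

Conflict graph:
  a↔{e,q,t}
  d↔{q,t}
  e↔{a,q}
  q↔{a,d,e,t,w}
  t↔{a,d,q}
  w↔{q}

Colouring:
  {a,e,q} pairwise interfere (3-clique) ⇒ χ ≥ 3
  assign a→R1 d→R1 e→R2 q→R0 t→R2 w→R1 — no edge inside a register ⇒ χ ≤ 3
  χ = 3

Answer: 3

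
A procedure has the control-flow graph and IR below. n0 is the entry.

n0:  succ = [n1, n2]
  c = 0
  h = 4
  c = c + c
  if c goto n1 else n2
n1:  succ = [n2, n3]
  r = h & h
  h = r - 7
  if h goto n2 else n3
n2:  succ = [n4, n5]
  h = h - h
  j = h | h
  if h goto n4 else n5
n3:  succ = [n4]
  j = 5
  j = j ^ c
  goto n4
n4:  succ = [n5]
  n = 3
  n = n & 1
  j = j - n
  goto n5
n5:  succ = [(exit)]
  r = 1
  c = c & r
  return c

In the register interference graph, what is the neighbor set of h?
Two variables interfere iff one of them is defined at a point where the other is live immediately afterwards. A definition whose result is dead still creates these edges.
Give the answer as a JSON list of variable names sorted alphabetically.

Answer: ["c", "j"]

Working:
Block summaries:
  n0: {c,h} / ∅
  n1: {h,r} / {h}
  n2: {h,j} / {h}
  n3: {j} / {c}
  n4: {j,n} / {j}
  n5: {c,r} / {c}

Live sets:
  n0: in=∅ out={c,h}
  n1: in={c,h} out={c,h}
  n2: in={c,h} out={c,j}
  n3: in={c} out={c,j}
  n4: in={c,j} out={c}
  n5: in={c} out=∅

Conflict graph:
  c — {h,j,n,r}
  h — {c,j}
  j — {c,h,n}
  n — {c,j}
  r — {c}

N(h) = ["c", "j"]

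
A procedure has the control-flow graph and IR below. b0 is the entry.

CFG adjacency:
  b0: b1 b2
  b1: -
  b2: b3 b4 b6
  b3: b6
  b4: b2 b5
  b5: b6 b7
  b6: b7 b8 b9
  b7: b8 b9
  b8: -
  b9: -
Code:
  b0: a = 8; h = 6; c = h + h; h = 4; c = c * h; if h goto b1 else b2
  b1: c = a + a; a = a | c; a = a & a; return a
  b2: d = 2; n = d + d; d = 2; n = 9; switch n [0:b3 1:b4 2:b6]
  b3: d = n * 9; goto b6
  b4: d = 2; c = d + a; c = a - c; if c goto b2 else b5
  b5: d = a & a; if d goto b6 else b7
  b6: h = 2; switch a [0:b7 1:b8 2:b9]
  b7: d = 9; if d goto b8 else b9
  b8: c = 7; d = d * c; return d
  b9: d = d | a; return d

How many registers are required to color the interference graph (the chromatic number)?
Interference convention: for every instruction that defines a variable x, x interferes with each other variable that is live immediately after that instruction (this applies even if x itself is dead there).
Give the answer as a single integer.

Block summaries:
  b0: {a,c,h} / ∅
  b1: {a,c} / {a}
  b2: {d,n} / ∅
  b3: {d} / {n}
  b4: {c,d} / {a}
  b5: {d} / {a}
  b6: {h} / {a}
  b7: {d} / ∅
  b8: {c,d} / {d}
  b9: {d} / {a,d}

Liveness:
  live b0: ∅→{a}
  live b1: {a}→∅
  live b2: {a}→{a,d,n}
  live b3: {a,n}→{a,d}
  live b4: {a}→{a}
  live b5: {a}→{a,d}
  live b6: {a,d}→{a,d}
  live b7: {a}→{a,d}
  live b8: {d}→∅
  live b9: {a,d}→∅

Interfere edges:
  a↔{c,d,h,n}
  c↔{a,d,h}
  d↔{a,c,h,n}
  h↔{a,c,d}
  n↔{a,d}

Registers:
  lower bound: {a,c,d,h} mutually conflict ⇒ χ ≥ 4
  assign a→c0 c→c2 d→c1 h→c3 n→c2 — no edge inside a register ⇒ χ ≤ 4
  χ = 4

Answer: 4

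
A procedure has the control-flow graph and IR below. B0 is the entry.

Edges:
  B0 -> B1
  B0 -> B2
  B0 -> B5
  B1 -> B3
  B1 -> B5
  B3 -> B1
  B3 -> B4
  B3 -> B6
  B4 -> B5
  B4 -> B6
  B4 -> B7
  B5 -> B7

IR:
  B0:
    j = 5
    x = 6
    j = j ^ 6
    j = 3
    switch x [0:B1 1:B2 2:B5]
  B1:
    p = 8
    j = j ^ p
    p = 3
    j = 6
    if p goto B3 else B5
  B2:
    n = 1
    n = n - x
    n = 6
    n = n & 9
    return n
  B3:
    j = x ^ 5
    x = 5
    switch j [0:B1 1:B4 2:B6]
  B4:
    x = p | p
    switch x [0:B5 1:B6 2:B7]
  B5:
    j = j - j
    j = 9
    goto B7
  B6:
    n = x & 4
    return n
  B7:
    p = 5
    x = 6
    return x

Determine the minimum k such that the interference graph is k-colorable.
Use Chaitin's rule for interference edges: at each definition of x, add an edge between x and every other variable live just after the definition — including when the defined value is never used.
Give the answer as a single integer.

def/use:
  B0 def {j,x} use ∅
  B1 def {j,p} use {j}
  B2 def {n} use {x}
  B3 def {j,x} use {x}
  B4 def {x} use {p}
  B5 def {j} use {j}
  B6 def {n} use {x}
  B7 def {p,x} use ∅

Live sets:
  live B0: ∅→{j,x}
  live B1: {j,x}→{j,p,x}
  live B2: {x}→∅
  live B3: {p,x}→{j,p,x}
  live B4: {j,p}→{j,x}
  live B5: {j}→∅
  live B6: {x}→∅
  live B7: ∅→∅

Interfere edges:
  j↔{p,x}
  n↔{x}
  p↔{j,x}
  x↔{j,n,p}

Colouring:
  lower bound: {j,p,x} mutually conflict ⇒ χ ≥ 3
  assign j→R1 n→R1 p→R2 x→R0 — no edge inside a register ⇒ χ ≤ 3
  χ = 3

Answer: 3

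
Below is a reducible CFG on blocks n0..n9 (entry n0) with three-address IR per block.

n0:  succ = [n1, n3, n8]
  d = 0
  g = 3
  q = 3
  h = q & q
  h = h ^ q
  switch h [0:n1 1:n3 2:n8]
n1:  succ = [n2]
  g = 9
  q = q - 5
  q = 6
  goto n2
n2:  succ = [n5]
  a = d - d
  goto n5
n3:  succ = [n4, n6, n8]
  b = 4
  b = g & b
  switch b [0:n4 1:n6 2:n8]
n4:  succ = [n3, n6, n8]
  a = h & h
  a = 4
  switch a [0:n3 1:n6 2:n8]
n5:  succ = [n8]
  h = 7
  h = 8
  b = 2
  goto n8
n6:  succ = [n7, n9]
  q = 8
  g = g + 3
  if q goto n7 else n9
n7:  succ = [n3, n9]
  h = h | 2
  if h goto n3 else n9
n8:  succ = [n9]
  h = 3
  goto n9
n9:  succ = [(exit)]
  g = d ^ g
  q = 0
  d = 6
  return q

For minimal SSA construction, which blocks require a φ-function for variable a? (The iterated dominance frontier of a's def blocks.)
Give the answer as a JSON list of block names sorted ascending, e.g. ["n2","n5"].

Answer: ["n3", "n6", "n8", "n9"]

Analysis:
idom tree: n1←n0 n2←n1 n3←n0 n4←n3 n5←n2 n6←n3 n7←n6 n8←n0 n9←n0
Join-block Dom:
  n3: preds {n0,n4,n7}: {n0} ∩ {n0,n3,n4} ∩ {n0,n3,n6,n7} = {n0}; idom=n0
  n6: preds {n3,n4}: {n0,n3} ∩ {n0,n3,n4} = {n0,n3}; idom=n3
  n8: preds {n0,n3,n4,n5}: {n0} ∩ {n0,n3} ∩ {n0,n3,n4} ∩ {n0,n1,n2,n5} = {n0}; idom=n0
  n9: preds {n6,n7,n8}: {n0,n3,n6} ∩ {n0,n3,n6,n7} ∩ {n0,n8} = {n0}; idom=n0

DF walk-up:
  join n3 pred n0: · stop@n0
  join n3 pred n4: n4→n3 stop@n0
  join n3 pred n7: n7→n6→n3 stop@n0
  join n6 pred n3: · stop@n3
  join n6 pred n4: n4 stop@n3
  join n8 pred n0: · stop@n0
  join n8 pred n3: n3 stop@n0
  join n8 pred n4: n4→n3 stop@n0
  join n8 pred n5: n5→n2→n1 stop@n0
  join n9 pred n6: n6→n3 stop@n0
  join n9 pred n7: n7→n6→n3 stop@n0
  join n9 pred n8: n8 stop@n0
  DF(n0)=∅
  DF(n1)={n8}
  DF(n2)={n8}
  DF(n3)={n3,n8,n9}
  DF(n4)={n3,n6,n8}
  DF(n5)={n8}
  DF(n6)={n3,n9}
  DF(n7)={n3,n9}
  DF(n8)={n9}
  DF(n9)=∅

φ for a: defs {n2,n4}
  DF⁺ = {n3,n6,n8,n9}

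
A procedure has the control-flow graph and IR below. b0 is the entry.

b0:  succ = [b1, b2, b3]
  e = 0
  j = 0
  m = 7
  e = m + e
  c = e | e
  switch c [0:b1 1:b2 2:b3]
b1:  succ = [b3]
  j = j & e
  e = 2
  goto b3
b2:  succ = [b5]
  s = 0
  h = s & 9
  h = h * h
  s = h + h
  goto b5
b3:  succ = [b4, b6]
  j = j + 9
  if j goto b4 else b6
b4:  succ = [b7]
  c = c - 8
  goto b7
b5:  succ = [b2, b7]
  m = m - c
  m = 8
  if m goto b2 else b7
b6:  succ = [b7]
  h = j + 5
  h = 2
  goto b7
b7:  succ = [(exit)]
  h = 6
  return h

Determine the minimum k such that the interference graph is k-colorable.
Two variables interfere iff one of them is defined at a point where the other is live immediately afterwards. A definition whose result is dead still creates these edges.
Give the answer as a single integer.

Answer: 4

Analysis:
Block summaries:
  b0: {c,e,j,m} / ∅
  b1: {e,j} / {e,j}
  b2: {h,s} / ∅
  b3: {j} / {j}
  b4: {c} / {c}
  b5: {m} / {c,m}
  b6: {h} / {j}
  b7: {h} / ∅

Backward fixpoint:
  b0 li=∅ lo={c,e,j,m}
  b1 li={c,e,j} lo={c,j}
  b2 li={c,m} lo={c,m}
  b3 li={c,j} lo={c,j}
  b4 li={c} lo=∅
  b5 li={c,m} lo={c,m}
  b6 li={j} lo=∅
  b7 li=∅ lo=∅

Conflict graph:
  c — {e,h,j,m,s}
  e — {c,j,m}
  h — {c,m}
  j — {c,e,m}
  m — {c,e,h,j,s}
  s — {c,m}

Chromatic number:
  lower bound: {c,e,j,m} mutually conflict ⇒ χ ≥ 4
  assign c→r0 e→r2 h→r2 j→r3 m→r1 s→r2 — no edge inside a register ⇒ χ ≤ 4
  χ = 4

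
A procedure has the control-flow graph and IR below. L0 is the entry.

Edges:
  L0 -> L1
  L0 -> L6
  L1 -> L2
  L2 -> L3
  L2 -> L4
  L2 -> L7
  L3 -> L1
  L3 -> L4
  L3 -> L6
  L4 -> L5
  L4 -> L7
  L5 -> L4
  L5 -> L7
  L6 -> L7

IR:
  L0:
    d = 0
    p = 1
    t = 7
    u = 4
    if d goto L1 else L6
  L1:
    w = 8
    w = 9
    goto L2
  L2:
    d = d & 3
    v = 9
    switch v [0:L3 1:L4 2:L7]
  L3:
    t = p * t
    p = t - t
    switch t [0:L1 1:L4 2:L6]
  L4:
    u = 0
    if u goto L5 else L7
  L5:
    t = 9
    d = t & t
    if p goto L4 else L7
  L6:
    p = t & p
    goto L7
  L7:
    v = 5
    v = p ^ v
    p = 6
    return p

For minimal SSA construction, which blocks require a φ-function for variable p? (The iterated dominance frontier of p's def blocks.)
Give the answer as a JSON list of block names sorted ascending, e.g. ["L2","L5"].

Answer: ["L1", "L4", "L6", "L7"]

Derivation:
idom tree: L1←L0 L2←L1 L3←L2 L4←L2 L5←L4 L6←L0 L7←L0
Join-block Dom:
  L1: preds {L0,L3}: {L0} ∩ {L0,L1,L2,L3} = {L0}; idom=L0
  L4: preds {L2,L3,L5}: {L0,L1,L2} ∩ {L0,L1,L2,L3} ∩ {L0,L1,L2,L4,L5} = {L0,L1,L2}; idom=L2
  L6: preds {L0,L3}: {L0} ∩ {L0,L1,L2,L3} = {L0}; idom=L0
  L7: preds {L2,L4,L5,L6}: {L0,L1,L2} ∩ {L0,L1,L2,L4} ∩ {L0,L1,L2,L4,L5} ∩ {L0,L6} = {L0}; idom=L0

DF derivation:
  join L1 pred L0: · stop@L0
  join L1 pred L3: L3→L2→L1 stop@L0
  join L4 pred L2: · stop@L2
  join L4 pred L3: L3 stop@L2
  join L4 pred L5: L5→L4 stop@L2
  join L6 pred L0: · stop@L0
  join L6 pred L3: L3→L2→L1 stop@L0
  join L7 pred L2: L2→L1 stop@L0
  join L7 pred L4: L4→L2→L1 stop@L0
  join L7 pred L5: L5→L4→L2→L1 stop@L0
  join L7 pred L6: L6 stop@L0
  L0: DF=∅
  L1: DF={L1,L6,L7}
  L2: DF={L1,L6,L7}
  L3: DF={L1,L4,L6}
  L4: DF={L4,L7}
  L5: DF={L4,L7}
  L6: DF={L7}
  L7: DF=∅

φ for p: defs {L0,L3,L6,L7}
  DF⁺ = {L1,L4,L6,L7}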